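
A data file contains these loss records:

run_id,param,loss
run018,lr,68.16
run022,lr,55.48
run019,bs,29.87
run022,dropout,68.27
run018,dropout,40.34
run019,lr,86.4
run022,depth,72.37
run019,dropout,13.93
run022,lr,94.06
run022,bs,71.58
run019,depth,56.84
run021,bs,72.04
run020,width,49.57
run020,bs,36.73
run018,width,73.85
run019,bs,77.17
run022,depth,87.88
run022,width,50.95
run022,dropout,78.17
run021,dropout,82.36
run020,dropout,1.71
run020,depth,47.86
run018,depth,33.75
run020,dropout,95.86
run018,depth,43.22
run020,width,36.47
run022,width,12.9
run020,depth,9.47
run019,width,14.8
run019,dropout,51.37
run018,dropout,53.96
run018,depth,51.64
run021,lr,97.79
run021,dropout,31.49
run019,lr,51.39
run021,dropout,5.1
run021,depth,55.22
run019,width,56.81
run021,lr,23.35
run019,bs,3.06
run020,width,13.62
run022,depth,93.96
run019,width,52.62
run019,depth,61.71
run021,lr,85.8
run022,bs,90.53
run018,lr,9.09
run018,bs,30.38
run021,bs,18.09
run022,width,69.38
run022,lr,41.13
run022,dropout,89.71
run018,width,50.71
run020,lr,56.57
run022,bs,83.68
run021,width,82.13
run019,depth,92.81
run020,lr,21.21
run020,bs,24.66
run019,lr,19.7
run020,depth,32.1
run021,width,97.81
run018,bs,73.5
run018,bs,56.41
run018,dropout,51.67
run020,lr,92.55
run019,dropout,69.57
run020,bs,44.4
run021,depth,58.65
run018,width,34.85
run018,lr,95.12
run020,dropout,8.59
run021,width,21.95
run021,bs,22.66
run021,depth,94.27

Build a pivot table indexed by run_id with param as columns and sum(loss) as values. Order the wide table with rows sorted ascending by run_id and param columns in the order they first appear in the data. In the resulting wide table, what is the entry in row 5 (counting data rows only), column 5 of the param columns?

With rows sorted ascending by run_id, row 5 is run_id=run022. param columns in first-appearance order: lr, bs, dropout, depth, width; column 5 is width.
Long rows with run_id=run022, param=width: 50.95 + 12.9 + 69.38 = 133.23.

133.23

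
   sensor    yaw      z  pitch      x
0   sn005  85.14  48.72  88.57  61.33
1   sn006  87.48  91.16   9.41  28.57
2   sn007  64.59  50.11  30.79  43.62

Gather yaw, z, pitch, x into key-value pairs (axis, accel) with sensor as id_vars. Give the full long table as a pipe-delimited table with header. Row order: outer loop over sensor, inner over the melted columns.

| sensor | axis | accel |
| sn005 | yaw | 85.14 |
| sn005 | z | 48.72 |
| sn005 | pitch | 88.57 |
| sn005 | x | 61.33 |
| sn006 | yaw | 87.48 |
| sn006 | z | 91.16 |
| sn006 | pitch | 9.41 |
| sn006 | x | 28.57 |
| sn007 | yaw | 64.59 |
| sn007 | z | 50.11 |
| sn007 | pitch | 30.79 |
| sn007 | x | 43.62 |

Each (sensor, column) pair becomes one row: 3 × 4 = 12 rows.
For example, (sn005, yaw) → accel=85.14.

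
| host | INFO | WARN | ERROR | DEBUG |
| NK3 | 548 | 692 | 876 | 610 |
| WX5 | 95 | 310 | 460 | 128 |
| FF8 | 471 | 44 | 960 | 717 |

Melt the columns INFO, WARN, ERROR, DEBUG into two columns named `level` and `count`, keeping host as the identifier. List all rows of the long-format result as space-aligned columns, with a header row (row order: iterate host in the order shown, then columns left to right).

Each (host, column) pair becomes one row: 3 × 4 = 12 rows.
For example, (NK3, INFO) → count=548.

host  level  count
NK3   INFO   548  
NK3   WARN   692  
NK3   ERROR  876  
NK3   DEBUG  610  
WX5   INFO   95   
WX5   WARN   310  
WX5   ERROR  460  
WX5   DEBUG  128  
FF8   INFO   471  
FF8   WARN   44   
FF8   ERROR  960  
FF8   DEBUG  717  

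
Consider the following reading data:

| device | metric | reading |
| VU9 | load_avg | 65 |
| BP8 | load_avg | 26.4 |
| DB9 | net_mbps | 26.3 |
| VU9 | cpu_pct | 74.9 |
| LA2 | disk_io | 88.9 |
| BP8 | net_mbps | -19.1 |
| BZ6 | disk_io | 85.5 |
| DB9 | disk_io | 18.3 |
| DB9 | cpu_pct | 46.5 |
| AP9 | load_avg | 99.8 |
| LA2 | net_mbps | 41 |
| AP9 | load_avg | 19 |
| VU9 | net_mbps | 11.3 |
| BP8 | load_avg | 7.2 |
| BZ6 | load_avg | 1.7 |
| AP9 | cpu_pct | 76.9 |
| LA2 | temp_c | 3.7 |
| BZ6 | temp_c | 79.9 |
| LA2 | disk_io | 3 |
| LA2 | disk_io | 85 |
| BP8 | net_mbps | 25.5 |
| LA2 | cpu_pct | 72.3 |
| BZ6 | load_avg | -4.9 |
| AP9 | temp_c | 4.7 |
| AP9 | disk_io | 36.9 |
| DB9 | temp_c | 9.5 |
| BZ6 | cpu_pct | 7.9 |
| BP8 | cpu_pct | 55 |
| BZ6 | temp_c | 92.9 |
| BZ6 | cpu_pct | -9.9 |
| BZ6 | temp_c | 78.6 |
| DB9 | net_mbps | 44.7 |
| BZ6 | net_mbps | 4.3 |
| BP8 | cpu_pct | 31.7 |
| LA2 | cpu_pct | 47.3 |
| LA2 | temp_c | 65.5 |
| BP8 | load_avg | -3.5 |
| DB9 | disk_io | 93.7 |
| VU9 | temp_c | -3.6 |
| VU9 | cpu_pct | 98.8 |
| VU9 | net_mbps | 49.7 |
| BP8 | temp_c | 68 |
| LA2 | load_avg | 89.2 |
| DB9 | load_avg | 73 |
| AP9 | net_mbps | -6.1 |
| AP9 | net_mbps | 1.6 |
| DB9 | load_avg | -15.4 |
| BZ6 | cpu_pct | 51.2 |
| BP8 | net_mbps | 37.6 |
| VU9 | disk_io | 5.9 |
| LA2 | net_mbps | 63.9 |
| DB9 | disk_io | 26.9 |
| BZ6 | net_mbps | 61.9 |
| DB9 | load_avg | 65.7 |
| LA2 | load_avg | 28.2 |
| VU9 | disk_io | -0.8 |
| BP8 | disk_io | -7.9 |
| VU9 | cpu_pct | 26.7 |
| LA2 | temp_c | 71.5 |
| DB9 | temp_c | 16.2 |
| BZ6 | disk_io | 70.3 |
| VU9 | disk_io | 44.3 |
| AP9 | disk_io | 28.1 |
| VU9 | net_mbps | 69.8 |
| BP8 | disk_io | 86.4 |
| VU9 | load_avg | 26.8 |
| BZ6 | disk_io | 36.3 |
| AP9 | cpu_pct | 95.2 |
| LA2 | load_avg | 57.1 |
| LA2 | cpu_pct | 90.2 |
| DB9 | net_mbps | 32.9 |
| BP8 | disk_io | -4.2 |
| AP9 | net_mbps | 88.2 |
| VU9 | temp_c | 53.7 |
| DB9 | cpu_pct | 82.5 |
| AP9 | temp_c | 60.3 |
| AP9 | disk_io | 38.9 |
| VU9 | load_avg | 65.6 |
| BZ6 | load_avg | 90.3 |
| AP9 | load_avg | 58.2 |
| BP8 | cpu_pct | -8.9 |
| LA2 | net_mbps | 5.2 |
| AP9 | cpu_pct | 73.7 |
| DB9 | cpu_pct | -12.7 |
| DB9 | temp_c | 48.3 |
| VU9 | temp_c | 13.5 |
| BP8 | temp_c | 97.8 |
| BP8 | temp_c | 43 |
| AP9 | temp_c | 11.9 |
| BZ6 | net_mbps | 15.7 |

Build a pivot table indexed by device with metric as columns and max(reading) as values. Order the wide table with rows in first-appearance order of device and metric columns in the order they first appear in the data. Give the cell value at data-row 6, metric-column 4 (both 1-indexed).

With rows in first-appearance order of device, row 6 is device=AP9. metric columns in first-appearance order: load_avg, net_mbps, cpu_pct, disk_io, temp_c; column 4 is disk_io.
Long rows with device=AP9, metric=disk_io: max(36.9, 28.1, 38.9) = 38.9.

38.9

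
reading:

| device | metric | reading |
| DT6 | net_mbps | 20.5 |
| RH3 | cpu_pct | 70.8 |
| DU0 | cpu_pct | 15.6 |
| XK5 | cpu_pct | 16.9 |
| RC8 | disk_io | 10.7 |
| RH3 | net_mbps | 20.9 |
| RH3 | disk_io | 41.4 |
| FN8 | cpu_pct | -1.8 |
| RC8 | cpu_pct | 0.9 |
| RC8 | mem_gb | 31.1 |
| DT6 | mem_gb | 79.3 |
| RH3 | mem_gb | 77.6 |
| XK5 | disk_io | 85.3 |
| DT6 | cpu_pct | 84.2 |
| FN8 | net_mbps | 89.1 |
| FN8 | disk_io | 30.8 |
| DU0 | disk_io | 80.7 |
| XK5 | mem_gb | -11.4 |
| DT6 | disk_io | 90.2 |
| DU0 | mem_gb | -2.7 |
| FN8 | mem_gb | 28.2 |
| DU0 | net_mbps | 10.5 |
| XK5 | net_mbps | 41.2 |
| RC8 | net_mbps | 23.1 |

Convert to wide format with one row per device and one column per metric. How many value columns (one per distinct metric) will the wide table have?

4

4 distinct metric values: mem_gb, disk_io, net_mbps, cpu_pct.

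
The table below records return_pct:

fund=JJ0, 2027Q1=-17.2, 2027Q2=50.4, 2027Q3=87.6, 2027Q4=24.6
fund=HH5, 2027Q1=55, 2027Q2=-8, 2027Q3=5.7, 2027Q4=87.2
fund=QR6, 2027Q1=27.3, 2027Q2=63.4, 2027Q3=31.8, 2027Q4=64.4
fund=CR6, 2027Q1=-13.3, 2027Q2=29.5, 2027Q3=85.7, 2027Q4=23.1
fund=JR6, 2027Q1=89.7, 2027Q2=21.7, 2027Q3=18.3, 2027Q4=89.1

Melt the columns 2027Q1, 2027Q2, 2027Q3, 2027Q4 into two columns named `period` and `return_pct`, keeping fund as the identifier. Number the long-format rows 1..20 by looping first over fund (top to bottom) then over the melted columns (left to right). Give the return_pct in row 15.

20 rows total (5 × 4). Row 15: index ⌊(15-1)/4⌋ = 3 into fund → CR6; (15-1) mod 4 = 2 into the melted columns → 2027Q3.
So row 15 is (CR6, 2027Q3, 85.7); return_pct = 85.7.

85.7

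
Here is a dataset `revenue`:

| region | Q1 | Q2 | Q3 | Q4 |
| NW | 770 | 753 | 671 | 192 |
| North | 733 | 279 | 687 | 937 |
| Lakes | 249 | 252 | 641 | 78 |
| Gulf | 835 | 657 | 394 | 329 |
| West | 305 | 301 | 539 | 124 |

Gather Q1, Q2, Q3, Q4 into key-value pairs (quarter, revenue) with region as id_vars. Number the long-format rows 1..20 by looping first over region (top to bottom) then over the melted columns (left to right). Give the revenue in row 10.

252

20 rows total (5 × 4). Row 10: index ⌊(10-1)/4⌋ = 2 into region → Lakes; (10-1) mod 4 = 1 into the melted columns → Q2.
So row 10 is (Lakes, Q2, 252); revenue = 252.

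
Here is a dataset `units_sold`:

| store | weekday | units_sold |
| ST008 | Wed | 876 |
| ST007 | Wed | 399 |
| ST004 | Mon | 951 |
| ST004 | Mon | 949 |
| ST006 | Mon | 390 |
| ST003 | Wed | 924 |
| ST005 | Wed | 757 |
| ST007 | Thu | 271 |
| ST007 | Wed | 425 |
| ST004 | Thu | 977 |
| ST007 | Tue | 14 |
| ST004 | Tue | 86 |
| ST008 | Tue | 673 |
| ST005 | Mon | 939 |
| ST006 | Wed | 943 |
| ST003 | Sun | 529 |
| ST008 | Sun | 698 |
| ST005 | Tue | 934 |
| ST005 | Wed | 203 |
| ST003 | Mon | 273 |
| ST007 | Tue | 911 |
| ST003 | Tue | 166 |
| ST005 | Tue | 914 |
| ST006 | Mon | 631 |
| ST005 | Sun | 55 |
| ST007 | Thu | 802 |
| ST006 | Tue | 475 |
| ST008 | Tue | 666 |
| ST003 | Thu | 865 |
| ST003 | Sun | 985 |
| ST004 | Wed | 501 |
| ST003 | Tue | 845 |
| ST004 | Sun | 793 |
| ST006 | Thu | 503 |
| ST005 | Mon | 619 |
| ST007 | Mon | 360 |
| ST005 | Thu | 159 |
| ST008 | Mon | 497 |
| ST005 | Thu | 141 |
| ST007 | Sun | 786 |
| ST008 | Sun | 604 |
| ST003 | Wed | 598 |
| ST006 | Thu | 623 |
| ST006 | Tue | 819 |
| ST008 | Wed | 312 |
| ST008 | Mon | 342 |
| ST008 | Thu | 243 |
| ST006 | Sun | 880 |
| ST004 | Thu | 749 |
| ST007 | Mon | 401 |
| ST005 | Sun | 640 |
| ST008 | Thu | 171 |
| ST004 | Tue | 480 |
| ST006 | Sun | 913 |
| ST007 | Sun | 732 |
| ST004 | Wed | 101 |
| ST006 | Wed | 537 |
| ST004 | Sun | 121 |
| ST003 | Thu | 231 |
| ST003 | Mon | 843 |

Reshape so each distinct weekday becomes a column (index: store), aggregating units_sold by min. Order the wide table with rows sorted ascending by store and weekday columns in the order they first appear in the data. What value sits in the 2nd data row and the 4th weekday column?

With rows sorted ascending by store, row 2 is store=ST004. weekday columns in first-appearance order: Wed, Mon, Thu, Tue, Sun; column 4 is Tue.
Long rows with store=ST004, weekday=Tue: min(86, 480) = 86.

86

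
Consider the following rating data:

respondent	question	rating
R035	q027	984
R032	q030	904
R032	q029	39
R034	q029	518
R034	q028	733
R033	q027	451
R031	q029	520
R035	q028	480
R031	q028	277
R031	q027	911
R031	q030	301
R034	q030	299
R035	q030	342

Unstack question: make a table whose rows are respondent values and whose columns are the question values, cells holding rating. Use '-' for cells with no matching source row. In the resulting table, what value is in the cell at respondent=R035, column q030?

The long row with respondent=R035, question=q030 has rating=342.

342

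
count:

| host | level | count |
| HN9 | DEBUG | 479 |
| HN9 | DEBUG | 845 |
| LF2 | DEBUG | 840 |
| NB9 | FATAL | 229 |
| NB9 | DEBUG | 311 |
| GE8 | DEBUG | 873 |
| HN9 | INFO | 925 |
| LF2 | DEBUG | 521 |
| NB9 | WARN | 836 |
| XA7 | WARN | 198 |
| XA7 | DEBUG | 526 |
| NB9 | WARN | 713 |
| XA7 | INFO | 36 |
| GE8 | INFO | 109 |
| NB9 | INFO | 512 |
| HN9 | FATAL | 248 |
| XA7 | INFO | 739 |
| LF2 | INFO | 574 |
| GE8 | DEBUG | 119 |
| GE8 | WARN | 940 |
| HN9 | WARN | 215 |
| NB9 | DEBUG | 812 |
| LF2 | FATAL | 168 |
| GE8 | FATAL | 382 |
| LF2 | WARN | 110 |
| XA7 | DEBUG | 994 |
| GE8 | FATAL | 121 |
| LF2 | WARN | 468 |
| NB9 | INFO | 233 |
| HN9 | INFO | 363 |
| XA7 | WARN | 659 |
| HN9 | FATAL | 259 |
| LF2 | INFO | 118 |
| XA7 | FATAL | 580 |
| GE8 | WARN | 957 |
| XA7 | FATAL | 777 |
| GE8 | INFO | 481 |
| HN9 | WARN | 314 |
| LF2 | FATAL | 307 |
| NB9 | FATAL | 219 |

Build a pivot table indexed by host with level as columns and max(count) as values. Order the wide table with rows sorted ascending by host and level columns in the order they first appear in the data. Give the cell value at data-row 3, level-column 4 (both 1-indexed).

468

With rows sorted ascending by host, row 3 is host=LF2. level columns in first-appearance order: DEBUG, FATAL, INFO, WARN; column 4 is WARN.
Long rows with host=LF2, level=WARN: max(110, 468) = 468.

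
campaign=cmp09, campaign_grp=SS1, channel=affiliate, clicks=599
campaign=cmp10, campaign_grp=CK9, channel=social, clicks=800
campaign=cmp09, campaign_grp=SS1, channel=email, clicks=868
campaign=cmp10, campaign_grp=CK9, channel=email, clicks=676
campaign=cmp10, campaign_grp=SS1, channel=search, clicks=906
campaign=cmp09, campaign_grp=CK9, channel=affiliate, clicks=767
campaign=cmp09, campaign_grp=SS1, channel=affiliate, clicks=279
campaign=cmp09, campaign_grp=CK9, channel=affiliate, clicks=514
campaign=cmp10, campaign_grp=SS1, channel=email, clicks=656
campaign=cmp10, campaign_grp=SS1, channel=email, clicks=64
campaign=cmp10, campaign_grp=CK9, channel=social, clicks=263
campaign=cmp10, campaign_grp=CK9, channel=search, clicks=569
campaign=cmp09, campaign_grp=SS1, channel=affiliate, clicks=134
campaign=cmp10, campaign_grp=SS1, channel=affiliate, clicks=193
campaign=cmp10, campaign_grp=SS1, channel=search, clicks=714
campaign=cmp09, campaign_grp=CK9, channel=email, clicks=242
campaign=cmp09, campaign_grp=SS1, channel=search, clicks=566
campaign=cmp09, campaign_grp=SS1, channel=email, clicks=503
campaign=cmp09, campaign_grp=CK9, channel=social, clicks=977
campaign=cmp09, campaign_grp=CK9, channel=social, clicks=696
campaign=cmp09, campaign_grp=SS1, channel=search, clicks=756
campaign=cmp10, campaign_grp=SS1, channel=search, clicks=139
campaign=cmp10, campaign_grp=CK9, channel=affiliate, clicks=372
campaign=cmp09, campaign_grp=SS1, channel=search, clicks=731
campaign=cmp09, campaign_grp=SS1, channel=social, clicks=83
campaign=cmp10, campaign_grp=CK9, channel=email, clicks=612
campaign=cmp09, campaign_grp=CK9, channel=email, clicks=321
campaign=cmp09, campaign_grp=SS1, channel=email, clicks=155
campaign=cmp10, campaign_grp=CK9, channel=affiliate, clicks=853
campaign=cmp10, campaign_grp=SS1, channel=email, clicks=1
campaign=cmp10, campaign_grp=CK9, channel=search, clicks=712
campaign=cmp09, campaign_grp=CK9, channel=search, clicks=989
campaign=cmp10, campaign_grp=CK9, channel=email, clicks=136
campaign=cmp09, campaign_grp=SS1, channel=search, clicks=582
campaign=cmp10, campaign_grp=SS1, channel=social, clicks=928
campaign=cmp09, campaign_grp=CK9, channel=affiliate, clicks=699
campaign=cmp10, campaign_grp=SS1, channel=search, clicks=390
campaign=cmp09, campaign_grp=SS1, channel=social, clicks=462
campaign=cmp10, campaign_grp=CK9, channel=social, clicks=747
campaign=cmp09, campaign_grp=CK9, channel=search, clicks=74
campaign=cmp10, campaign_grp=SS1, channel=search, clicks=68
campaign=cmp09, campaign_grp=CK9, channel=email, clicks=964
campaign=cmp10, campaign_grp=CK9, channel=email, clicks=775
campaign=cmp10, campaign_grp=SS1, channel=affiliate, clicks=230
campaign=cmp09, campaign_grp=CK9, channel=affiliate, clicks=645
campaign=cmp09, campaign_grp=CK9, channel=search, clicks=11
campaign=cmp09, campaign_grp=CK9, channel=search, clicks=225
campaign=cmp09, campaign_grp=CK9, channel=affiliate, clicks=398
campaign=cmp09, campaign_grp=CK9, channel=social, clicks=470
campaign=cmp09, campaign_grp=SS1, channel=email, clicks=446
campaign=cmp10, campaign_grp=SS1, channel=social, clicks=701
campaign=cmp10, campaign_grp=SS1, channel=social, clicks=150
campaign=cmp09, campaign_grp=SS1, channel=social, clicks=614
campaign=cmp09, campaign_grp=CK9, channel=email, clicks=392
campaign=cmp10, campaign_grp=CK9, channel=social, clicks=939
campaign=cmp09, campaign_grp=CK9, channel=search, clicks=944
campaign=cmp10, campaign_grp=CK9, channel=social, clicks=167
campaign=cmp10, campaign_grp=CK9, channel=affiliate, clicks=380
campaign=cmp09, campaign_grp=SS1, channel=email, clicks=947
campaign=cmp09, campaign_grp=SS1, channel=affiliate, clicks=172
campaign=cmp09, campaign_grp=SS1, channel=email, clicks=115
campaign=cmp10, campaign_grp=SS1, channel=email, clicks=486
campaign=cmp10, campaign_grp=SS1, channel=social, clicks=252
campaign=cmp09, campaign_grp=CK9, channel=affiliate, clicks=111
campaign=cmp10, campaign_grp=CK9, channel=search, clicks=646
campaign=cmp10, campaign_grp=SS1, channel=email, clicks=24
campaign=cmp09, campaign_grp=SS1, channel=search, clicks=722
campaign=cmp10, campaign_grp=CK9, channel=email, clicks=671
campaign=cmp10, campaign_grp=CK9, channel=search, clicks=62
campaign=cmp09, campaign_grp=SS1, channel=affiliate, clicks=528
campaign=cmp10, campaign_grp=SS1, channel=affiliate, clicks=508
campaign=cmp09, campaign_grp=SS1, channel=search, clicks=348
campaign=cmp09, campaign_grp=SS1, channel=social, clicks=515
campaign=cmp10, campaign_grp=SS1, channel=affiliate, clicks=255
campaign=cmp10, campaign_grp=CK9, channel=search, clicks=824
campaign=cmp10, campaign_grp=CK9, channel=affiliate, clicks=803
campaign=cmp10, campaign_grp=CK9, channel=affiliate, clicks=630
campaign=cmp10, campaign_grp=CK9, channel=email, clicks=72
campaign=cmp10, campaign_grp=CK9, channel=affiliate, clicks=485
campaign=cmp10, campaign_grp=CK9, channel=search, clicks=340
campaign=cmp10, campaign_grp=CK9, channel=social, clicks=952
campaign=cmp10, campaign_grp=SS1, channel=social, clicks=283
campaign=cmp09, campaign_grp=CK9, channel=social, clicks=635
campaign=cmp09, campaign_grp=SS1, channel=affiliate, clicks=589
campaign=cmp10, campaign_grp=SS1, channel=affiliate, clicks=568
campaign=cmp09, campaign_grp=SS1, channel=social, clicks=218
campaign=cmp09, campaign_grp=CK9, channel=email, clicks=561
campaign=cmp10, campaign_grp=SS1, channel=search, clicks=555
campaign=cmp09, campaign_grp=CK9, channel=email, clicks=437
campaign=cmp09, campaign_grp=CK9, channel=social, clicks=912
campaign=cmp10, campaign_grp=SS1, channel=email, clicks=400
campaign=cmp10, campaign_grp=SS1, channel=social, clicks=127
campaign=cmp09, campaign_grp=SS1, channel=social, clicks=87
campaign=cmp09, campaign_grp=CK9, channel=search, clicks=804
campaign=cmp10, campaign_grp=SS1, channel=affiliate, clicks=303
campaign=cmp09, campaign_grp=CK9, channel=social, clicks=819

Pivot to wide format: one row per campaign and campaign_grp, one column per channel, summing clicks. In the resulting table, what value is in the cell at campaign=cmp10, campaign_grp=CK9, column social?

3868

Rows with campaign=cmp10, campaign_grp=CK9 and channel=social: clicks values are 800, 263, 747, 939, 167, 952.
800 + 263 + 747 + 939 + 167 + 952 = 3868.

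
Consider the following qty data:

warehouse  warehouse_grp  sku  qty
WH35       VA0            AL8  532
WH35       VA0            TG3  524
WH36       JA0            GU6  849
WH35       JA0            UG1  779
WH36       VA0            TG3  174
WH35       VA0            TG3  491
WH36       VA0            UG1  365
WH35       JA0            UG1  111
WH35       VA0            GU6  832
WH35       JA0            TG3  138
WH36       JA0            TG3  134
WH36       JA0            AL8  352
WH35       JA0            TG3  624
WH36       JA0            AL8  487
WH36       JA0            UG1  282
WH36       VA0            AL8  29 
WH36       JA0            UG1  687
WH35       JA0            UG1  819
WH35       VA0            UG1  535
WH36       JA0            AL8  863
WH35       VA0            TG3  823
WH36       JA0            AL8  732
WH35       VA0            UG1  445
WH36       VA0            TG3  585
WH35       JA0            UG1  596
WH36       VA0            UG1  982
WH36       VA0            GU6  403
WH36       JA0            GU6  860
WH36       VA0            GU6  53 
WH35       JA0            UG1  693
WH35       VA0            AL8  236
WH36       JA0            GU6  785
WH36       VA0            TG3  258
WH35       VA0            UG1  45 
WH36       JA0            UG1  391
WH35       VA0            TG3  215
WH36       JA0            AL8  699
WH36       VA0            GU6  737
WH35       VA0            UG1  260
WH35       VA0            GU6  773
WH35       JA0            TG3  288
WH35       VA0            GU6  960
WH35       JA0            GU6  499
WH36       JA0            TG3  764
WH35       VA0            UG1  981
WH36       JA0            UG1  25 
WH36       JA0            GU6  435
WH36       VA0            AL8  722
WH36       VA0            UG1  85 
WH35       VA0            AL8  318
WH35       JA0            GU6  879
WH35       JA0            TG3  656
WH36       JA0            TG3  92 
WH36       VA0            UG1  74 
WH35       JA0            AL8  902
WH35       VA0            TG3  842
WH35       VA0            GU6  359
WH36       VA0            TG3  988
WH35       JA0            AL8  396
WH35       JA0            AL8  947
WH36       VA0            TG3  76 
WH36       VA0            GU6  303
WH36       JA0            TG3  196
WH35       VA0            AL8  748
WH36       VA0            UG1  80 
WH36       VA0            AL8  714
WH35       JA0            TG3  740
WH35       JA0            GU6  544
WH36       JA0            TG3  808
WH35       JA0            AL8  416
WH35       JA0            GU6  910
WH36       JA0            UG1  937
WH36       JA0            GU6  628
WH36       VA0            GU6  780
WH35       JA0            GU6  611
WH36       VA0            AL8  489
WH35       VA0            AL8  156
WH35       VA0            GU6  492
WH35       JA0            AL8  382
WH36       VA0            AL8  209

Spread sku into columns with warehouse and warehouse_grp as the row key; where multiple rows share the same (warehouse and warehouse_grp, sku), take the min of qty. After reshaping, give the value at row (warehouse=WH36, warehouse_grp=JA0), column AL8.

Rows with warehouse=WH36, warehouse_grp=JA0 and sku=AL8: qty values are 352, 487, 863, 732, 699.
min(352, 487, 863, 732, 699) = 352.

352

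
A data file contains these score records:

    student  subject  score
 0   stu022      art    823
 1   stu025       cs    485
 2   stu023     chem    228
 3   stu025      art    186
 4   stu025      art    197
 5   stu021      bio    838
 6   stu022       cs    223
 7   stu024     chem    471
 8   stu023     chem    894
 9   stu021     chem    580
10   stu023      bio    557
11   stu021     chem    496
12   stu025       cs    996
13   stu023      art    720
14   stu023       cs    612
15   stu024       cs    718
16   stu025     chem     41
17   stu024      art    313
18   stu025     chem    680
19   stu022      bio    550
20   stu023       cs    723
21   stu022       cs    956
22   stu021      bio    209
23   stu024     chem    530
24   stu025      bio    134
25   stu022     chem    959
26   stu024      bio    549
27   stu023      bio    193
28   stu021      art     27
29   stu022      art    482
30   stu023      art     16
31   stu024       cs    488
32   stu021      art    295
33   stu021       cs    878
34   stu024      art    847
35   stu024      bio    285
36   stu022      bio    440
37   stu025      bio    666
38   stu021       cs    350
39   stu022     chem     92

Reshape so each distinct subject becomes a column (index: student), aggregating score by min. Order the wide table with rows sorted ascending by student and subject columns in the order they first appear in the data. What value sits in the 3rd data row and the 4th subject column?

193

With rows sorted ascending by student, row 3 is student=stu023. subject columns in first-appearance order: art, cs, chem, bio; column 4 is bio.
Long rows with student=stu023, subject=bio: min(557, 193) = 193.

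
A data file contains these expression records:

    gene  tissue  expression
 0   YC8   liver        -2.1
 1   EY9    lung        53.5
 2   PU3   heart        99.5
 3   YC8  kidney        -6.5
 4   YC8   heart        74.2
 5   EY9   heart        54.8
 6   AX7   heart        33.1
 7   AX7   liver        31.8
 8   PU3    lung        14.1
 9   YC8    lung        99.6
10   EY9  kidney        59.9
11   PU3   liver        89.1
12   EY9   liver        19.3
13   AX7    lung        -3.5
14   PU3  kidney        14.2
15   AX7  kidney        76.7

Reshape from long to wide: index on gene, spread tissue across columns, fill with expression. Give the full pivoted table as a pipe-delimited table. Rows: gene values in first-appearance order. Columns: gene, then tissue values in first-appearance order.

Columns: gene plus the 4 distinct tissue values (liver, lung, heart, kidney).
For example, row YC8 column liver takes expression=-2.1 from the long row (YC8, liver).

| gene | liver | lung | heart | kidney |
| YC8 | -2.1 | 99.6 | 74.2 | -6.5 |
| EY9 | 19.3 | 53.5 | 54.8 | 59.9 |
| PU3 | 89.1 | 14.1 | 99.5 | 14.2 |
| AX7 | 31.8 | -3.5 | 33.1 | 76.7 |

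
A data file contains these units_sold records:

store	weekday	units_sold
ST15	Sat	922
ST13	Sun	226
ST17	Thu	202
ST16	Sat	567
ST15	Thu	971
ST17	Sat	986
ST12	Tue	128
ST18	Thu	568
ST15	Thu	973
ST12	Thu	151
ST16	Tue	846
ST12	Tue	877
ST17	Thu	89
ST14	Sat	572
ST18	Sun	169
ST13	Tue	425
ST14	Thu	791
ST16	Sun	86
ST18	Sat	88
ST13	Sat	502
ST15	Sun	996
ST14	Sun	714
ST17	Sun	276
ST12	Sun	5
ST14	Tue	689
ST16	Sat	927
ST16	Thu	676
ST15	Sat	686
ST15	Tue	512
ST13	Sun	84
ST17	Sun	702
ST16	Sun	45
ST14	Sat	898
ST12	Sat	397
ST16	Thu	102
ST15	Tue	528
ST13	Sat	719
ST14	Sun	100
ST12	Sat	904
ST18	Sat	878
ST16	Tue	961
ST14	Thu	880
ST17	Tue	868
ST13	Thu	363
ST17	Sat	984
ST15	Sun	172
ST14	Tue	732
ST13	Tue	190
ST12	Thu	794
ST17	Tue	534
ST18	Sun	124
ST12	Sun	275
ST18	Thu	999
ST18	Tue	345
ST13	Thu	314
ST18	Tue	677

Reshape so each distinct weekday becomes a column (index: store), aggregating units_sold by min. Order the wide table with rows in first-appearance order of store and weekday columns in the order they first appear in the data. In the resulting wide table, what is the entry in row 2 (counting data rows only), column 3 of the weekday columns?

314

With rows in first-appearance order of store, row 2 is store=ST13. weekday columns in first-appearance order: Sat, Sun, Thu, Tue; column 3 is Thu.
Long rows with store=ST13, weekday=Thu: min(363, 314) = 314.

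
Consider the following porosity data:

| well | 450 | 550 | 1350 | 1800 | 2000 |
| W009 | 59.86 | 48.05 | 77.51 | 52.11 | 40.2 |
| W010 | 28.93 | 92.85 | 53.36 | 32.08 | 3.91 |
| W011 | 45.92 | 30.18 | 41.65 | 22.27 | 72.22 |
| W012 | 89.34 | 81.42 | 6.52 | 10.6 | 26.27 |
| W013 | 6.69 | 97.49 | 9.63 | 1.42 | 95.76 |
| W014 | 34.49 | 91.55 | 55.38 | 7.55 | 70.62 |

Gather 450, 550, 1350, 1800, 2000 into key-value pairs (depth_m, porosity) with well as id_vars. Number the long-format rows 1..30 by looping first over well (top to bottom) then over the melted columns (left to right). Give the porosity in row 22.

30 rows total (6 × 5). Row 22: index ⌊(22-1)/5⌋ = 4 into well → W013; (22-1) mod 5 = 1 into the melted columns → 550.
So row 22 is (W013, 550, 97.49); porosity = 97.49.

97.49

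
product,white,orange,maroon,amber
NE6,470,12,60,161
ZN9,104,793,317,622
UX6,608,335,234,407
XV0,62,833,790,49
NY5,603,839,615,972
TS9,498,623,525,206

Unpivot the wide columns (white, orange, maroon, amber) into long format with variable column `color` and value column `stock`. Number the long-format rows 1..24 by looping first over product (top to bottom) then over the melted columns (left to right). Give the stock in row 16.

24 rows total (6 × 4). Row 16: index ⌊(16-1)/4⌋ = 3 into product → XV0; (16-1) mod 4 = 3 into the melted columns → amber.
So row 16 is (XV0, amber, 49); stock = 49.

49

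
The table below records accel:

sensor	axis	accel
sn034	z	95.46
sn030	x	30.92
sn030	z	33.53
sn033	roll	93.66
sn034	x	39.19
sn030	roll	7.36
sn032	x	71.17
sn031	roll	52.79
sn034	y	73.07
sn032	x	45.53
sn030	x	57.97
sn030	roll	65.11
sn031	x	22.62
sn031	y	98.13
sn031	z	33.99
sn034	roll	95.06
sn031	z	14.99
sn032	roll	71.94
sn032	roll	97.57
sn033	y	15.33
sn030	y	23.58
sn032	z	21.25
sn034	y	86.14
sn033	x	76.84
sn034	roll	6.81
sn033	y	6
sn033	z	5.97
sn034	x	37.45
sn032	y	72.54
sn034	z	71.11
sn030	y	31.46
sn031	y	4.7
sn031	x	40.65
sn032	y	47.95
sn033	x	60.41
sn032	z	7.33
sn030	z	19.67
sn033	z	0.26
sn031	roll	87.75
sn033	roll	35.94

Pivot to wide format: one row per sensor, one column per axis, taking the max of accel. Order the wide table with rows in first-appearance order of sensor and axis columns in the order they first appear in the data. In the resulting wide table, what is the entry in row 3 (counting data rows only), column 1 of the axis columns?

With rows in first-appearance order of sensor, row 3 is sensor=sn033. axis columns in first-appearance order: z, x, roll, y; column 1 is z.
Long rows with sensor=sn033, axis=z: max(5.97, 0.26) = 5.97.

5.97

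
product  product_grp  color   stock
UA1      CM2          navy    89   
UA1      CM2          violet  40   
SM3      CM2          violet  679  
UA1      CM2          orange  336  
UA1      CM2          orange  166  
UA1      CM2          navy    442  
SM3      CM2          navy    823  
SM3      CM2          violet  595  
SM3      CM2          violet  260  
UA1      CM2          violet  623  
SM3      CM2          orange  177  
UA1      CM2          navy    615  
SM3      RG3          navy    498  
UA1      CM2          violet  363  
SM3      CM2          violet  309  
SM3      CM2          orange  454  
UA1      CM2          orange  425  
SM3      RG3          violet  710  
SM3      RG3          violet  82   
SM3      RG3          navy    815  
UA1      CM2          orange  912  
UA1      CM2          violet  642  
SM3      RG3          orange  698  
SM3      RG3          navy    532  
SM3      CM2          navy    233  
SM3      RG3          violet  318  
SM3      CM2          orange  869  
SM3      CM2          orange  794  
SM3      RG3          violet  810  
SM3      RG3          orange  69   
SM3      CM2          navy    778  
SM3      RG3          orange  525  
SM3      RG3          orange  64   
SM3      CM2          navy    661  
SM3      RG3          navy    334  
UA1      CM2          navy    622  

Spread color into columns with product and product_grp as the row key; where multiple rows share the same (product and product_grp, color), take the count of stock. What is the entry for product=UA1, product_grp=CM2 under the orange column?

4

Rows with product=UA1, product_grp=CM2 and color=orange: stock values are 336, 166, 425, 912.
4 rows match — count = 4.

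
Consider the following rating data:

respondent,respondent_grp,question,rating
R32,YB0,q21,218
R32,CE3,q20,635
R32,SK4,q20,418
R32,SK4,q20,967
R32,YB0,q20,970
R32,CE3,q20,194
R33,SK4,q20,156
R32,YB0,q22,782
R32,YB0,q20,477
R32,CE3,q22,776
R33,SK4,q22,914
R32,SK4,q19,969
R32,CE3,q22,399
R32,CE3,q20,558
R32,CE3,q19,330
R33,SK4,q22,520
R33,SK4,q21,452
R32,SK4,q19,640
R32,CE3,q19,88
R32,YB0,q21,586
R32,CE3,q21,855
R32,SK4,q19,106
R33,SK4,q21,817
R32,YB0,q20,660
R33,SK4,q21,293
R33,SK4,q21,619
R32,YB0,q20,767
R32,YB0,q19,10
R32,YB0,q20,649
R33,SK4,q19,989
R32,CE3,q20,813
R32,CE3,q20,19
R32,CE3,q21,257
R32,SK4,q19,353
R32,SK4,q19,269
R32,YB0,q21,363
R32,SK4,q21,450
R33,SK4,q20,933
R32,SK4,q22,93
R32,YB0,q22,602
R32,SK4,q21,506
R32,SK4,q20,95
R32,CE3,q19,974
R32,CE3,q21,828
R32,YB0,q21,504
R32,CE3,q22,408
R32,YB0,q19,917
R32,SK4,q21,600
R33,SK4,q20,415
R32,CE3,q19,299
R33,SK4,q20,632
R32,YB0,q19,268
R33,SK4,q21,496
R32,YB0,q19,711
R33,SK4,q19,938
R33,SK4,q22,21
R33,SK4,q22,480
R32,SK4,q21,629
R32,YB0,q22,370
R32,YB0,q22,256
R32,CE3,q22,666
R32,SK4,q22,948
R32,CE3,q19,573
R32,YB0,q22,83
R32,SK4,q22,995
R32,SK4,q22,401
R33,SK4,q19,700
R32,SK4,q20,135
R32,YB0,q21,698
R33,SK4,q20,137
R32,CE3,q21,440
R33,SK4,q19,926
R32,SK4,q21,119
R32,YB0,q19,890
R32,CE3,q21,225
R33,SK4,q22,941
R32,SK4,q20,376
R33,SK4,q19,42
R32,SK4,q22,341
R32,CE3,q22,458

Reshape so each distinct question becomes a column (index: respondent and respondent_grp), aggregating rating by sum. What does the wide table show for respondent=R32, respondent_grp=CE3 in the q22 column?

Rows with respondent=R32, respondent_grp=CE3 and question=q22: rating values are 776, 399, 408, 666, 458.
776 + 399 + 408 + 666 + 458 = 2707.

2707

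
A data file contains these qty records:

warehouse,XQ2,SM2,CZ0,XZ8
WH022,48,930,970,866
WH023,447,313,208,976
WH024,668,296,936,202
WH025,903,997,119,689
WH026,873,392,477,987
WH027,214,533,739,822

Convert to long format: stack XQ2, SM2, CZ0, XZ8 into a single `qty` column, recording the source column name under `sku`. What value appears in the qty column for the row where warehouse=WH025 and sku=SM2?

Unpivoting turns each (warehouse, wide-column) pair into one long row.
The wide cell at row WH025, column SM2 holds 997, so the long row (WH025, SM2) has qty=997.

997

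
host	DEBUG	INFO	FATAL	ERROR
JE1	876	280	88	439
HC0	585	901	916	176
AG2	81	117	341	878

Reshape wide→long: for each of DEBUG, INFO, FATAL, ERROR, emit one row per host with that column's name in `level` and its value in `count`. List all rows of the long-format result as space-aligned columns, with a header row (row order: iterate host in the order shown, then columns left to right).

host  level  count
JE1   DEBUG  876  
JE1   INFO   280  
JE1   FATAL  88   
JE1   ERROR  439  
HC0   DEBUG  585  
HC0   INFO   901  
HC0   FATAL  916  
HC0   ERROR  176  
AG2   DEBUG  81   
AG2   INFO   117  
AG2   FATAL  341  
AG2   ERROR  878  

Each (host, column) pair becomes one row: 3 × 4 = 12 rows.
For example, (JE1, DEBUG) → count=876.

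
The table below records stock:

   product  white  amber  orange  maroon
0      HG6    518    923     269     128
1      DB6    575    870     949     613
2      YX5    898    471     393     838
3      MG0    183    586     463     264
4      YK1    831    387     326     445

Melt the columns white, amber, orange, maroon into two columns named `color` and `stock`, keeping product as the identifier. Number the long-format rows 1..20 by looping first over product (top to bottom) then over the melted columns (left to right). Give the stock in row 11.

393

20 rows total (5 × 4). Row 11: index ⌊(11-1)/4⌋ = 2 into product → YX5; (11-1) mod 4 = 2 into the melted columns → orange.
So row 11 is (YX5, orange, 393); stock = 393.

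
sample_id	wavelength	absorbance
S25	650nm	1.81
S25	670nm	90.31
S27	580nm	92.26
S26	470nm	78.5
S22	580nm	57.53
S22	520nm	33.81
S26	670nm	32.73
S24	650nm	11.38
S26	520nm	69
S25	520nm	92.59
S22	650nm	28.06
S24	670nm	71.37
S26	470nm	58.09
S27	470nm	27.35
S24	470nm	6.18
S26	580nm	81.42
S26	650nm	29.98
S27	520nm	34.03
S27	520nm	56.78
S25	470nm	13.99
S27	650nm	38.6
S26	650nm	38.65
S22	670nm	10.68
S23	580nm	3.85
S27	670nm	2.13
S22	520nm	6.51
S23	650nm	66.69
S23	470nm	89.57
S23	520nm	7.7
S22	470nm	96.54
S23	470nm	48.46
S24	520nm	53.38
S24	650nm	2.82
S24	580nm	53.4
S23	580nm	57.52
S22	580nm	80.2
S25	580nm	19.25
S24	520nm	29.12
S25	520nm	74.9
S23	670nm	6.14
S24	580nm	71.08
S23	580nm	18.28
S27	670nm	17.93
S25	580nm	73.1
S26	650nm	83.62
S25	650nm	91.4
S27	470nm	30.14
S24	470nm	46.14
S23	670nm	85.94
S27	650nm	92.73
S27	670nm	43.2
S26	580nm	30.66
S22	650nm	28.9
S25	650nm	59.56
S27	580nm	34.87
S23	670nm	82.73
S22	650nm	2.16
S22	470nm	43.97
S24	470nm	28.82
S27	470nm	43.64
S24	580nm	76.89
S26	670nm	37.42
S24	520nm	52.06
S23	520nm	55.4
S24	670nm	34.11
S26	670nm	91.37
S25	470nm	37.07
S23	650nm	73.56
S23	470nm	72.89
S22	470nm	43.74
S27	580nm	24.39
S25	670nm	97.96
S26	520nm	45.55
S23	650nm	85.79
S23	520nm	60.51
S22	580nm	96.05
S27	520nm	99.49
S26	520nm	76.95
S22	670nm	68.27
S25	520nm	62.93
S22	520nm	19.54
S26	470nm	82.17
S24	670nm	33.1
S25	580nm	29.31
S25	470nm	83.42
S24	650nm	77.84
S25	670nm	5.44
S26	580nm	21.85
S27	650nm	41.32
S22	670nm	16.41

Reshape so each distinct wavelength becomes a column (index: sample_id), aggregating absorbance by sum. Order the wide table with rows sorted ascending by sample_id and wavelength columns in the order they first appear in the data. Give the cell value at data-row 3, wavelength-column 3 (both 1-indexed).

With rows sorted ascending by sample_id, row 3 is sample_id=S24. wavelength columns in first-appearance order: 650nm, 670nm, 580nm, 470nm, 520nm; column 3 is 580nm.
Long rows with sample_id=S24, wavelength=580nm: 53.4 + 71.08 + 76.89 = 201.37.

201.37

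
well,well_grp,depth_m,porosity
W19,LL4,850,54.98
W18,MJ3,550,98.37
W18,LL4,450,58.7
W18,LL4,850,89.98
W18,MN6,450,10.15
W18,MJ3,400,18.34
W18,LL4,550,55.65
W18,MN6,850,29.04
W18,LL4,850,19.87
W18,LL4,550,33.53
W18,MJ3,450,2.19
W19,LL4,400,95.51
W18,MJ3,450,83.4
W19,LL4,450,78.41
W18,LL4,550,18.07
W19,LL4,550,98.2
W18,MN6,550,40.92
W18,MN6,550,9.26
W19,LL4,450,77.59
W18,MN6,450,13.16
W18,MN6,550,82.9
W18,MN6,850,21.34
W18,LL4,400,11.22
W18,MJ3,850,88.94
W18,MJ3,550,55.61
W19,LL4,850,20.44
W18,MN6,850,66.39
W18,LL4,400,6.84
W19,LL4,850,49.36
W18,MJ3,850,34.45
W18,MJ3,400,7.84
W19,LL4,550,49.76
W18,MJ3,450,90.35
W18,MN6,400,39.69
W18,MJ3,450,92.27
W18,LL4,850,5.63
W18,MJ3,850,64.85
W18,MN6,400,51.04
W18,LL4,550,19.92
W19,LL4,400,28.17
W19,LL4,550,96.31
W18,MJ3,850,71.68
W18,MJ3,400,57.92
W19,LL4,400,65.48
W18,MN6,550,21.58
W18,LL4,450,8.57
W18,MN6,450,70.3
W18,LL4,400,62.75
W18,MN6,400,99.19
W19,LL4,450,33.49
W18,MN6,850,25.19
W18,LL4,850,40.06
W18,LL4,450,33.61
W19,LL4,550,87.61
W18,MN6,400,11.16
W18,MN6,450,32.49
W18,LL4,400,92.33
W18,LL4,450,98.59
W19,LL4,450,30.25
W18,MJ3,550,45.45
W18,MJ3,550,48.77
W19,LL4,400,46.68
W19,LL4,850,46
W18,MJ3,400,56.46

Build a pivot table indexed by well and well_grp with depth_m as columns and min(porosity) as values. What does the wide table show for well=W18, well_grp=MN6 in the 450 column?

10.15

Rows with well=W18, well_grp=MN6 and depth_m=450: porosity values are 10.15, 13.16, 70.3, 32.49.
min(10.15, 13.16, 70.3, 32.49) = 10.15.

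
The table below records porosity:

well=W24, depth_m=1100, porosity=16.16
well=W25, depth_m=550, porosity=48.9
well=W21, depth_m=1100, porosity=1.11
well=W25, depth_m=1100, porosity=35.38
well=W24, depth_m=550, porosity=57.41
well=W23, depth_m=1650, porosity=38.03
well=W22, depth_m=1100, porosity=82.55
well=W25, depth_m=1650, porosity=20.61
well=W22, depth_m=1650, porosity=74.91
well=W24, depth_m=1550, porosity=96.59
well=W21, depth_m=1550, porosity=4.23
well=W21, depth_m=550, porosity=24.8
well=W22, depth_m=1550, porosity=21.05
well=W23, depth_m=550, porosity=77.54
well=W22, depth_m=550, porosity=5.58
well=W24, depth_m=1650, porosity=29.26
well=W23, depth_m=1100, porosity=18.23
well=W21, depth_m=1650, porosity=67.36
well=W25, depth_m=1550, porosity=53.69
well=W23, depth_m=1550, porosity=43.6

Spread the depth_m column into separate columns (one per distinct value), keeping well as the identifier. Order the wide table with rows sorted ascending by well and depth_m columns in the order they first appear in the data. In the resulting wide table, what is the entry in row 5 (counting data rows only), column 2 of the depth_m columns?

With rows sorted ascending by well, row 5 is well=W25. depth_m columns in first-appearance order: 1100, 550, 1650, 1550; column 2 is 550.
Long rows with well=W25, depth_m=550: porosity = 48.9.

48.9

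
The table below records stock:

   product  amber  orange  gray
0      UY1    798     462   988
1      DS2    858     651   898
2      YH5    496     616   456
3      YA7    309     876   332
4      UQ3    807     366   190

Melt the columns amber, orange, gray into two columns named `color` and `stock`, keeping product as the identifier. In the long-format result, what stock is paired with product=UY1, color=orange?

462

Unpivoting turns each (product, wide-column) pair into one long row.
The wide cell at row UY1, column orange holds 462, so the long row (UY1, orange) has stock=462.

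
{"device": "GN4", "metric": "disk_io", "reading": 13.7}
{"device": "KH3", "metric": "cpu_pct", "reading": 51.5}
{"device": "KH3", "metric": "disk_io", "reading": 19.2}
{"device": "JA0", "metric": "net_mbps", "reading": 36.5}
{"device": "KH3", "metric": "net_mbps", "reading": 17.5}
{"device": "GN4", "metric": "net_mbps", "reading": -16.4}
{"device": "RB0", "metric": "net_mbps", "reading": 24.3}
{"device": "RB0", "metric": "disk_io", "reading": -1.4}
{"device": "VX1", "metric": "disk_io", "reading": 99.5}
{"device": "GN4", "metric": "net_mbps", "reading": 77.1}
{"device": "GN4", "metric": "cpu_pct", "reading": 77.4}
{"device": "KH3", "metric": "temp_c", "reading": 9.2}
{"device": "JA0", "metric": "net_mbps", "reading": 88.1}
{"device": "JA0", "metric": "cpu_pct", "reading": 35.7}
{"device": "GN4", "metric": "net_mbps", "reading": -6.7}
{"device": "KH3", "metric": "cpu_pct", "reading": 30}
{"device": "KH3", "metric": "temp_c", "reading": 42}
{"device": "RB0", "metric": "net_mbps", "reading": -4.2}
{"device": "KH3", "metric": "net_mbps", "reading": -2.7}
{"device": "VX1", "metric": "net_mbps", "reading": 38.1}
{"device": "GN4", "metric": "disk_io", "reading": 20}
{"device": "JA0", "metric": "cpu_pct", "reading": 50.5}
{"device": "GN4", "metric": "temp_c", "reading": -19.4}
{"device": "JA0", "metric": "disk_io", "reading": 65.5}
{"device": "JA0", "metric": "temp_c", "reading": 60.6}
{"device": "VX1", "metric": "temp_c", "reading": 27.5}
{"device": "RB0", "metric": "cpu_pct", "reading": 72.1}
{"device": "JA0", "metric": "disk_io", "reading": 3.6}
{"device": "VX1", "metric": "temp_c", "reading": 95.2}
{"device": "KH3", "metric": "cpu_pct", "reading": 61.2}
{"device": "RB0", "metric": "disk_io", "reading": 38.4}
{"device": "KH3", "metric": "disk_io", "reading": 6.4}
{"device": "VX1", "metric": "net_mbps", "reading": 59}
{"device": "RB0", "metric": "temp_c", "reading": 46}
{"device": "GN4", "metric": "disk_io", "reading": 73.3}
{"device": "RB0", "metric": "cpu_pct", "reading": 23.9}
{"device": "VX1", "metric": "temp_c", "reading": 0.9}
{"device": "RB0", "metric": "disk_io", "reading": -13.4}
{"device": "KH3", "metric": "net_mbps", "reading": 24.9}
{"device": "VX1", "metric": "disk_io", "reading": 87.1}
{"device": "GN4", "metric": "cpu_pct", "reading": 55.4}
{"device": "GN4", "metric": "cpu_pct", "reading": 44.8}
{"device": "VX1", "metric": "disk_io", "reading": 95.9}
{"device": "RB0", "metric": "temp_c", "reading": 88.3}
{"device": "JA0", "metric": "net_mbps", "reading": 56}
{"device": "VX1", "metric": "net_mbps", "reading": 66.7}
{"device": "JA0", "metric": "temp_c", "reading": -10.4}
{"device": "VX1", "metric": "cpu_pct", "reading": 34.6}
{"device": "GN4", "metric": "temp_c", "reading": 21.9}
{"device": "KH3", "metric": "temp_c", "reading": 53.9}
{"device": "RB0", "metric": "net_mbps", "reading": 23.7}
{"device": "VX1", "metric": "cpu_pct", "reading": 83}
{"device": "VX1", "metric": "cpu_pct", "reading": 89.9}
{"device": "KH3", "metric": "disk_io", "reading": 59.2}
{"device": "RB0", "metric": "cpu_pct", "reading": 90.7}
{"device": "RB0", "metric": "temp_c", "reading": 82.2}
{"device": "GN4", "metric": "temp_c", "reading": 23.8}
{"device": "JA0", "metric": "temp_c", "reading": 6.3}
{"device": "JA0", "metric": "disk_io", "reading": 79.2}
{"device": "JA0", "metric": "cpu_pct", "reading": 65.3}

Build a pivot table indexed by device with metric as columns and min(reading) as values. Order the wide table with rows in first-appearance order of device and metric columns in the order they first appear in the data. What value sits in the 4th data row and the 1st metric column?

-13.4

With rows in first-appearance order of device, row 4 is device=RB0. metric columns in first-appearance order: disk_io, cpu_pct, net_mbps, temp_c; column 1 is disk_io.
Long rows with device=RB0, metric=disk_io: min(-1.4, 38.4, -13.4) = -13.4.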